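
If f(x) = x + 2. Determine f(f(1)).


f(1) = 3
f(3) = 5

5


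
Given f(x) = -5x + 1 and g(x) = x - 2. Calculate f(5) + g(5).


f(5) = -24
g(5) = 3
Sum = -21

-21


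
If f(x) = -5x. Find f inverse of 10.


Solve -5x = 10
x = (10) / (-5) = -2

-2


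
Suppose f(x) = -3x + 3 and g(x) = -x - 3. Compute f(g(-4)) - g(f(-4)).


18


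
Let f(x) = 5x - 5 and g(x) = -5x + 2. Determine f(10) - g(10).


f(10) = 45
g(10) = -48
Difference = 93

93


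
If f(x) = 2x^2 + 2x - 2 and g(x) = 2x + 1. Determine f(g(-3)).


g(-3) = -5
f(-5) = 2*(-5)^2 + 2*(-5) - 2 = 38

38


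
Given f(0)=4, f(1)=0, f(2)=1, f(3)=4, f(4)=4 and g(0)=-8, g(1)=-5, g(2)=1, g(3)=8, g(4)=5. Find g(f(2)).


f(2) = 1
g(1) = -5

-5


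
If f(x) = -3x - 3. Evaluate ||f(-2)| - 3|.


f(-2) = 3
|3| = 3
|3 - 3| = 0

0


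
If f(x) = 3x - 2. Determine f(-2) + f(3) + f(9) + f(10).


f(-2) = -8
f(3) = 7
f(9) = 25
f(10) = 28
Sum = 52

52


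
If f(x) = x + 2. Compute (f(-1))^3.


f(-1) = 1
(1)^3 = 1

1


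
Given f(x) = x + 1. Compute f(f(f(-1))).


f(-1) = 0
f(0) = 1
f(1) = 2

2


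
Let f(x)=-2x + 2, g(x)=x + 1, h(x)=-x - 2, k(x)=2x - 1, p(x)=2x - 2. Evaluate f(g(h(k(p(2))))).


p(2) = 2
k(2) = 3
h(3) = -5
g(-5) = -4
f(-4) = 10

10


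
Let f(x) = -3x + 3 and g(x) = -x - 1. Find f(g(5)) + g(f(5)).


f(g(5)) = 21
g(f(5)) = 11
Sum = 32

32


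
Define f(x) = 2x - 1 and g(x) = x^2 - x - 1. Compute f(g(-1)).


g(-1) = 1
f(1) = 1

1


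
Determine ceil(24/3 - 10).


24/3 = 8
8 - 10 = -2
ceil(-2) = -2

-2


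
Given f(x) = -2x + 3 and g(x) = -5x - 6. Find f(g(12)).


g(12) = -66
f(-66) = 135

135


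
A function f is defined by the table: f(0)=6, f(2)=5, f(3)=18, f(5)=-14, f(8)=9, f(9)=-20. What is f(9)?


-20


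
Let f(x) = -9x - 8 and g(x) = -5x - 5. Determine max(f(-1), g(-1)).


f(-1) = 1
g(-1) = 0
max = 1

1


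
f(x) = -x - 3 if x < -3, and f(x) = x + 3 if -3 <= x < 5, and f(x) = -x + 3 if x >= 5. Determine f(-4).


-4 satisfies x < -3
f(-4) = 1

1


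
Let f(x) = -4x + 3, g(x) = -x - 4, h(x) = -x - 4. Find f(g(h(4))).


-13


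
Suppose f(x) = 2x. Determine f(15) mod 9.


f(15) = 30
30 mod 9 = 3

3


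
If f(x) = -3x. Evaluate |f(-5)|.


15


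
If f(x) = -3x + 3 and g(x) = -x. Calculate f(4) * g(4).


f(4) = -9
g(4) = -4
Product = 36

36


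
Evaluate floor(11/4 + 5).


11/4 = 2.75
2.75 + 5 = 7.75
floor(7.75) = 7

7


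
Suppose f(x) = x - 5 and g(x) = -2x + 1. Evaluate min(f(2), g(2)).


f(2) = -3
g(2) = -3
min = -3

-3


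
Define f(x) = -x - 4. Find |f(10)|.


f(10) = -14
|-14| = 14

14


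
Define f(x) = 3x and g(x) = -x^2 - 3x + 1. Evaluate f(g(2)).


g(2) = -9
f(-9) = -27

-27


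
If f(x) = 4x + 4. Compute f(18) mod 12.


f(18) = 76
76 mod 12 = 4

4


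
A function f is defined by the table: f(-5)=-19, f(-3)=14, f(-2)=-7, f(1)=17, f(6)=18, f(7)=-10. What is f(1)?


Reading from the table at x = 1

17


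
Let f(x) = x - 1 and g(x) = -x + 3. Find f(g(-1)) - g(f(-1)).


f(g(-1)) = 3
g(f(-1)) = 5
Difference = -2

-2


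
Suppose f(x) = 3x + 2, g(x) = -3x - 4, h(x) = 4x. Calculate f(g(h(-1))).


h(-1) = -4
g(-4) = 8
f(8) = 26

26


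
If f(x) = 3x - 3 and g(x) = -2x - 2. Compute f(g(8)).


g(8) = -18
f(-18) = -57

-57


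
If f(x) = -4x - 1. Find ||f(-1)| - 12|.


f(-1) = 3
|3| = 3
|3 - 12| = 9

9


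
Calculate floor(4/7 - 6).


4/7 = 0.5714
0.5714 - 6 = -5.4286
floor(-5.4286) = -6

-6


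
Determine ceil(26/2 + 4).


17


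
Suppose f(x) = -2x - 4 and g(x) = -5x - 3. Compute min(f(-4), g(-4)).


f(-4) = 4
g(-4) = 17
min = 4

4


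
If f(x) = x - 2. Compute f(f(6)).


f(6) = 4
f(4) = 2

2


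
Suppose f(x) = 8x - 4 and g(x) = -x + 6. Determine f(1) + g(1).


f(1) = 4
g(1) = 5
Sum = 9

9


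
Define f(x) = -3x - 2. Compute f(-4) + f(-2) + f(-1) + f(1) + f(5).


f(-4) = 10
f(-2) = 4
f(-1) = 1
f(1) = -5
f(5) = -17
Sum = -7

-7


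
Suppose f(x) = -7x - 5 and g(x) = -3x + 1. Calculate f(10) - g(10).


f(10) = -75
g(10) = -29
Difference = -46

-46


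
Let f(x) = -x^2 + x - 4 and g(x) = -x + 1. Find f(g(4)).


g(4) = -3
f(-3) = (-1)*(-3)^2 + 1*(-3) - 4 = -16

-16


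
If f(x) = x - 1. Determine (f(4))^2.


f(4) = 3
(3)^2 = 9

9


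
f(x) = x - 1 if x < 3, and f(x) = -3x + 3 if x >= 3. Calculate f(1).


0


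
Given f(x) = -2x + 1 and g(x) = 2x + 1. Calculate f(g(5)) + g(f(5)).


f(g(5)) = -21
g(f(5)) = -17
Sum = -38

-38


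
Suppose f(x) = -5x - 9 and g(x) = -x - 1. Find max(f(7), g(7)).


f(7) = -44
g(7) = -8
max = -8

-8


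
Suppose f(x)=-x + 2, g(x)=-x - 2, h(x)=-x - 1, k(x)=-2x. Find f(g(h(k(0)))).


k(0) = 0
h(0) = -1
g(-1) = -1
f(-1) = 3

3


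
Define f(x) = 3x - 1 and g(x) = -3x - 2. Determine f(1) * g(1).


-10


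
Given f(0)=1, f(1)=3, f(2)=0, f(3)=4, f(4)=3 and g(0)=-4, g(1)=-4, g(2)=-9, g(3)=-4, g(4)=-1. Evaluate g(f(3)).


-1


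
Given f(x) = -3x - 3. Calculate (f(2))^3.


f(2) = -9
(-9)^3 = -729

-729


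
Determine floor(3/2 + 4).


3/2 = 1.5
1.5 + 4 = 5.5
floor(5.5) = 5

5


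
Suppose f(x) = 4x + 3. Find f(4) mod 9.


f(4) = 19
19 mod 9 = 1

1


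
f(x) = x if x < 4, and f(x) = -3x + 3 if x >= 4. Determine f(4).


4 satisfies x >= 4
f(4) = -9

-9


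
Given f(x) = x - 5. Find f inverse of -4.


1


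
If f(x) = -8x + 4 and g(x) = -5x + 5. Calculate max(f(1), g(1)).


f(1) = -4
g(1) = 0
max = 0

0


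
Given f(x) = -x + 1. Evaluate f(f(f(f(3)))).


f(3) = -2
f(-2) = 3
f(3) = -2
f(-2) = 3

3


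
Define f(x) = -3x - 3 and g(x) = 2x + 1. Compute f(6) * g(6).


f(6) = -21
g(6) = 13
Product = -273

-273


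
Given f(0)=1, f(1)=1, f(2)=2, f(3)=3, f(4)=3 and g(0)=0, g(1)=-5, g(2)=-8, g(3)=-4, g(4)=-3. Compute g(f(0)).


f(0) = 1
g(1) = -5

-5


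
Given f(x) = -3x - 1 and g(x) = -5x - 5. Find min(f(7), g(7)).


-40


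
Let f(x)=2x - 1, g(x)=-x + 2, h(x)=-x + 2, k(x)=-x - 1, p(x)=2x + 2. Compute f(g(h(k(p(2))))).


p(2) = 6
k(6) = -7
h(-7) = 9
g(9) = -7
f(-7) = -15

-15


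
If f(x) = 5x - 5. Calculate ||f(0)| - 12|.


f(0) = -5
|-5| = 5
|5 - 12| = 7

7


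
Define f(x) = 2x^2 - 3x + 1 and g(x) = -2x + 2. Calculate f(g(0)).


g(0) = 2
f(2) = 2*(2)^2 - 3*(2) + 1 = 3

3


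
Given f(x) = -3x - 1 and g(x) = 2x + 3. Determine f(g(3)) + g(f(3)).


-45


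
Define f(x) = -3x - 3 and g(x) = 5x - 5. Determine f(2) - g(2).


f(2) = -9
g(2) = 5
Difference = -14

-14


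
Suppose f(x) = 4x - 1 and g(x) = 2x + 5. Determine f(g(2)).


35


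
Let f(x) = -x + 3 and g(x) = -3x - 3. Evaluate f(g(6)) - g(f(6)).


f(g(6)) = 24
g(f(6)) = 6
Difference = 18

18


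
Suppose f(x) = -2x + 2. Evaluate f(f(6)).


f(6) = -10
f(-10) = 22

22


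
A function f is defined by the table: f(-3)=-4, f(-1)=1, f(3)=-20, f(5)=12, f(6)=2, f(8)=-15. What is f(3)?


-20


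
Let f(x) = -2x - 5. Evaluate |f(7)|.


f(7) = -19
|-19| = 19

19


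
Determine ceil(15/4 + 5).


9


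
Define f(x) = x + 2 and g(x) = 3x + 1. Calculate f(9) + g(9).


f(9) = 11
g(9) = 28
Sum = 39

39


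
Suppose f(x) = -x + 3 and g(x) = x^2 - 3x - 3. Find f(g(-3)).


g(-3) = 15
f(15) = -12

-12


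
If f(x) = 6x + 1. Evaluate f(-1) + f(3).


f(-1) = -5
f(3) = 19
Sum = 14

14


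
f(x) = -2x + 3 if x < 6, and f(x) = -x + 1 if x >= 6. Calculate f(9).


9 satisfies x >= 6
f(9) = -8

-8


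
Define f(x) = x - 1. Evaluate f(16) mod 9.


f(16) = 15
15 mod 9 = 6

6


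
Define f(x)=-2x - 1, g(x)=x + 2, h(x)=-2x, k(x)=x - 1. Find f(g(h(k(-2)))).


-17


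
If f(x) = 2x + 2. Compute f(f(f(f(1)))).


f(1) = 4
f(4) = 10
f(10) = 22
f(22) = 46

46


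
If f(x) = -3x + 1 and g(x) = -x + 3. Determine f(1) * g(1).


f(1) = -2
g(1) = 2
Product = -4

-4


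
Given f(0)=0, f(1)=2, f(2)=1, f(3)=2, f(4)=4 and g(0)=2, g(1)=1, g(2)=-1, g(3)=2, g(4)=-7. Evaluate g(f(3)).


f(3) = 2
g(2) = -1

-1


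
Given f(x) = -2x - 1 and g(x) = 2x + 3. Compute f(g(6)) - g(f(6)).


f(g(6)) = -31
g(f(6)) = -23
Difference = -8

-8


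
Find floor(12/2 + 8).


12/2 = 6
6 + 8 = 14
floor(14) = 14

14


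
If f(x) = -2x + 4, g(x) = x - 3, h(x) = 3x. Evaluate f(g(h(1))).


h(1) = 3
g(3) = 0
f(0) = 4

4


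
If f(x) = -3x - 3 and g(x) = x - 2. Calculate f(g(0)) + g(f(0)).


f(g(0)) = 3
g(f(0)) = -5
Sum = -2

-2


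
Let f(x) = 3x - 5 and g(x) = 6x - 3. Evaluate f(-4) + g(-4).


f(-4) = -17
g(-4) = -27
Sum = -44

-44


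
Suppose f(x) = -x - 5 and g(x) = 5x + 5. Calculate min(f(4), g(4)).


f(4) = -9
g(4) = 25
min = -9

-9


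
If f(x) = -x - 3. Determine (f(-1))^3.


f(-1) = -2
(-2)^3 = -8

-8


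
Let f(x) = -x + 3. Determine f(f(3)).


f(3) = 0
f(0) = 3

3


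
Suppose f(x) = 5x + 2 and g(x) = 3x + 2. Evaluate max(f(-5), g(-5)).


f(-5) = -23
g(-5) = -13
max = -13

-13


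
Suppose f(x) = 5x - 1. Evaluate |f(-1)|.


f(-1) = -6
|-6| = 6

6


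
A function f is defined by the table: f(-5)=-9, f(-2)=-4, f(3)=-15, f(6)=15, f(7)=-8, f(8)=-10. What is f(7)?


Reading from the table at x = 7

-8


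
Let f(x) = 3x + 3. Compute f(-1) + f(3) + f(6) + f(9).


63


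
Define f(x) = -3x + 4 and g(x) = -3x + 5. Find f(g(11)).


g(11) = -28
f(-28) = 88

88


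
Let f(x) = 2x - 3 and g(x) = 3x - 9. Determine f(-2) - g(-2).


8


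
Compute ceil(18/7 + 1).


4


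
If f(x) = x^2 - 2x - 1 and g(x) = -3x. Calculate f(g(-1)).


g(-1) = 3
f(3) = 1*(3)^2 - 2*(3) - 1 = 2

2


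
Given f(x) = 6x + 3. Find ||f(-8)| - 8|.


f(-8) = -45
|-45| = 45
|45 - 8| = 37

37


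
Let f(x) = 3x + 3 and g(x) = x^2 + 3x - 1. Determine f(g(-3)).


g(-3) = -1
f(-1) = 0

0


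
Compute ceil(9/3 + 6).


9/3 = 3
3 + 6 = 9
ceil(9) = 9

9


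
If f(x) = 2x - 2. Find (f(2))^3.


f(2) = 2
(2)^3 = 8

8


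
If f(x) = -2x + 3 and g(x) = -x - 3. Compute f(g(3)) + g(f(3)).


f(g(3)) = 15
g(f(3)) = 0
Sum = 15

15


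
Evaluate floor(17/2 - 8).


17/2 = 8.5
8.5 - 8 = 0.5
floor(0.5) = 0

0


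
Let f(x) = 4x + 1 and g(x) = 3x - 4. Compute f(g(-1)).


g(-1) = -7
f(-7) = -27

-27


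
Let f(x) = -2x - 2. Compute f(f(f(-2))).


f(-2) = 2
f(2) = -6
f(-6) = 10

10


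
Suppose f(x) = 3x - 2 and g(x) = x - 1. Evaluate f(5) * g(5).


f(5) = 13
g(5) = 4
Product = 52

52


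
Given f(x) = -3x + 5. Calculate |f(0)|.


5


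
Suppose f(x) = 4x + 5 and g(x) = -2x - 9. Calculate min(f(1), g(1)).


f(1) = 9
g(1) = -11
min = -11

-11


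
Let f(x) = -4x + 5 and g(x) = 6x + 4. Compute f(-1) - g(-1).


f(-1) = 9
g(-1) = -2
Difference = 11

11


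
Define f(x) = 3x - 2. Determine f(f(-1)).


f(-1) = -5
f(-5) = -17

-17


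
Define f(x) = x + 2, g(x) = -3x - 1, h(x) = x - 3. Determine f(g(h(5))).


h(5) = 2
g(2) = -7
f(-7) = -5

-5


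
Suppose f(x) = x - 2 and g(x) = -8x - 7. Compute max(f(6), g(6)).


4


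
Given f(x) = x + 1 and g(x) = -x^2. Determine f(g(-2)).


g(-2) = -4
f(-4) = -3

-3


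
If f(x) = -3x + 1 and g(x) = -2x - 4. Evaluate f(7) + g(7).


-38


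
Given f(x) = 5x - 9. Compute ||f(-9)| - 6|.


f(-9) = -54
|-54| = 54
|54 - 6| = 48

48


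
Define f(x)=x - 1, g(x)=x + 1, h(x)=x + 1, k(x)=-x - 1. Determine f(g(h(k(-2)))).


k(-2) = 1
h(1) = 2
g(2) = 3
f(3) = 2

2


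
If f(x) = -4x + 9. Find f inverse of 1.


Solve -4x + 9 = 1
x = (1 - 9) / (-4) = 2

2


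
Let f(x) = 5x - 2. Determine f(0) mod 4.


f(0) = -2
-2 mod 4 = 2

2


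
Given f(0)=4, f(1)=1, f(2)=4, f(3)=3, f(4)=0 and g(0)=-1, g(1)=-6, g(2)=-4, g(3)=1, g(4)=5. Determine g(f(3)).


f(3) = 3
g(3) = 1

1


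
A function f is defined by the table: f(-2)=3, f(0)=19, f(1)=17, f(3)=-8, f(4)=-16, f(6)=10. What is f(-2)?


Reading from the table at x = -2

3


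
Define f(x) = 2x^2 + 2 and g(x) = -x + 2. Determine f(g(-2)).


34


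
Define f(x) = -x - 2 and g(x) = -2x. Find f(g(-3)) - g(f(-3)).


-6


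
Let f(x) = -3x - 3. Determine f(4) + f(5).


f(4) = -15
f(5) = -18
Sum = -33

-33


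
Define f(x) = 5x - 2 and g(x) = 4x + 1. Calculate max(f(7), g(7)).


f(7) = 33
g(7) = 29
max = 33

33


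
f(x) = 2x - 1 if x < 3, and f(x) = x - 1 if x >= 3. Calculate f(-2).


-2 satisfies x < 3
f(-2) = -5

-5


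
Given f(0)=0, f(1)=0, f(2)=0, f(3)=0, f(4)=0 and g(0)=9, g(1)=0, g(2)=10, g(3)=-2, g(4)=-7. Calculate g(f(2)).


f(2) = 0
g(0) = 9

9


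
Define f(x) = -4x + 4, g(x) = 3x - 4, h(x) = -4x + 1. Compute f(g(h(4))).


200


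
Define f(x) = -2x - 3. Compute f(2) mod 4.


f(2) = -7
-7 mod 4 = 1

1


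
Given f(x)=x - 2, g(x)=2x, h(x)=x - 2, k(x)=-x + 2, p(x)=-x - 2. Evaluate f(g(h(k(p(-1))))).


0


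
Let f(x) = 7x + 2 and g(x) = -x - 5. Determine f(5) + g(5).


f(5) = 37
g(5) = -10
Sum = 27

27


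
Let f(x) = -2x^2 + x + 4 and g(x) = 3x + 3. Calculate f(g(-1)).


g(-1) = 0
f(0) = (-2)*(0)^2 + 1*(0) + 4 = 4

4


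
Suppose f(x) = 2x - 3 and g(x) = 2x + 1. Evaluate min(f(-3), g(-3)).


f(-3) = -9
g(-3) = -5
min = -9

-9


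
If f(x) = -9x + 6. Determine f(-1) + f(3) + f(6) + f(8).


f(-1) = 15
f(3) = -21
f(6) = -48
f(8) = -66
Sum = -120

-120


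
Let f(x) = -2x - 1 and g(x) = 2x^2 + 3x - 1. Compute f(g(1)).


g(1) = 4
f(4) = -9

-9


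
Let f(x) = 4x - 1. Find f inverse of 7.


Solve 4x - 1 = 7
x = (7 + 1) / 4 = 2

2


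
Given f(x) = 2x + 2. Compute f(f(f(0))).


f(0) = 2
f(2) = 6
f(6) = 14

14


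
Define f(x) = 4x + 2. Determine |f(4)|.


f(4) = 18
|18| = 18

18


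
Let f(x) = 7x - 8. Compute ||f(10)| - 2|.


60


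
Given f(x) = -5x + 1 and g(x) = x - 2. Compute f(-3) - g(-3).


f(-3) = 16
g(-3) = -5
Difference = 21

21


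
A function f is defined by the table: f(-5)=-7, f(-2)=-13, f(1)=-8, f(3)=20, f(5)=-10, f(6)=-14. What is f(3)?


Reading from the table at x = 3

20


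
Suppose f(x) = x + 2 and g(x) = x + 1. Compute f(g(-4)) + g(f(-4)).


f(g(-4)) = -1
g(f(-4)) = -1
Sum = -2

-2


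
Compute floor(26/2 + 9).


26/2 = 13
13 + 9 = 22
floor(22) = 22

22


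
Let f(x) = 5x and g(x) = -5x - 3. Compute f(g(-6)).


g(-6) = 27
f(27) = 135

135


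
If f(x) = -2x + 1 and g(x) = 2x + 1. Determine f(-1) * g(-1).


f(-1) = 3
g(-1) = -1
Product = -3

-3


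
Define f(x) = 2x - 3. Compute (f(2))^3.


f(2) = 1
(1)^3 = 1

1


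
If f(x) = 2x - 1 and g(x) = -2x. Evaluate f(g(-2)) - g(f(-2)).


-3


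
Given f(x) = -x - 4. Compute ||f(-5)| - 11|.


10


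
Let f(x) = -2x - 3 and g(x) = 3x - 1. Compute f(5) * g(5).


f(5) = -13
g(5) = 14
Product = -182

-182


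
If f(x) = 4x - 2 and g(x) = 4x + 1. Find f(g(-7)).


g(-7) = -27
f(-27) = -110

-110


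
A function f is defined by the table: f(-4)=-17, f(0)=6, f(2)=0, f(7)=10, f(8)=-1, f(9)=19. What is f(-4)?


-17


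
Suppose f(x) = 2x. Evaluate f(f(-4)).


f(-4) = -8
f(-8) = -16

-16


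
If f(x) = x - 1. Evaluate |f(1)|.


f(1) = 0
|0| = 0

0


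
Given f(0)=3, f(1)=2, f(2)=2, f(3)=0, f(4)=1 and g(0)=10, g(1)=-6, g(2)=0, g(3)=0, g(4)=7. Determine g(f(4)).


f(4) = 1
g(1) = -6

-6


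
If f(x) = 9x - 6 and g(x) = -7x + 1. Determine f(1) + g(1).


f(1) = 3
g(1) = -6
Sum = -3

-3


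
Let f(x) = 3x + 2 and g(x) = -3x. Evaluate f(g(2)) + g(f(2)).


f(g(2)) = -16
g(f(2)) = -24
Sum = -40

-40


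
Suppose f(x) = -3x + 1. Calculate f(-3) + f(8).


f(-3) = 10
f(8) = -23
Sum = -13

-13


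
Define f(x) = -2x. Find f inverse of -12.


Solve -2x = -12
x = (-12) / (-2) = 6

6


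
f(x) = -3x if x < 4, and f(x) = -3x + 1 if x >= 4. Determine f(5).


-14


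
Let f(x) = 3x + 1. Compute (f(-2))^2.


f(-2) = -5
(-5)^2 = 25

25


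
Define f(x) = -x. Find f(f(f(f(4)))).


f(4) = -4
f(-4) = 4
f(4) = -4
f(-4) = 4

4


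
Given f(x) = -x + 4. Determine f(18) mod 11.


f(18) = -14
-14 mod 11 = 8

8


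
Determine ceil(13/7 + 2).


13/7 = 1.8571
1.8571 + 2 = 3.8571
ceil(3.8571) = 4

4


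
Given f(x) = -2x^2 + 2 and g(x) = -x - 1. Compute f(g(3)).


-30


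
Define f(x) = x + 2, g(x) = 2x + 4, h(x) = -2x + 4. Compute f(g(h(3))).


h(3) = -2
g(-2) = 0
f(0) = 2

2


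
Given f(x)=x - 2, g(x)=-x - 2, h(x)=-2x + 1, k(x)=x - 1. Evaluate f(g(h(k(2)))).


k(2) = 1
h(1) = -1
g(-1) = -1
f(-1) = -3

-3


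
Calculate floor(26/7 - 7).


26/7 = 3.7143
3.7143 - 7 = -3.2857
floor(-3.2857) = -4

-4


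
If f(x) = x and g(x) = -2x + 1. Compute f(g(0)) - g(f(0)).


f(g(0)) = 1
g(f(0)) = 1
Difference = 0

0


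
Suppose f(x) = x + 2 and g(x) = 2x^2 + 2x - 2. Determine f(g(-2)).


g(-2) = 2
f(2) = 4

4


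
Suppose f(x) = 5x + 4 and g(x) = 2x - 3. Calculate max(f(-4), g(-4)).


f(-4) = -16
g(-4) = -11
max = -11

-11


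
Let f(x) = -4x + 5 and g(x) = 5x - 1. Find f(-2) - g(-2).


f(-2) = 13
g(-2) = -11
Difference = 24

24


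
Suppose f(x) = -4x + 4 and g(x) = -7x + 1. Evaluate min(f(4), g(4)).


f(4) = -12
g(4) = -27
min = -27

-27


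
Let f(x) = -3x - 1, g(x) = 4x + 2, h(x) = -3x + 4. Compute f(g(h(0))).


-55


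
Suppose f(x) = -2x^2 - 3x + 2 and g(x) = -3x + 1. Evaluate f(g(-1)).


g(-1) = 4
f(4) = (-2)*(4)^2 - 3*(4) + 2 = -42

-42


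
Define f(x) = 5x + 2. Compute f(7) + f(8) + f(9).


126


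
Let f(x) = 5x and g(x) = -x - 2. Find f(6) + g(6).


f(6) = 30
g(6) = -8
Sum = 22

22


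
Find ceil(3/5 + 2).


3/5 = 0.6
0.6 + 2 = 2.6
ceil(2.6) = 3

3


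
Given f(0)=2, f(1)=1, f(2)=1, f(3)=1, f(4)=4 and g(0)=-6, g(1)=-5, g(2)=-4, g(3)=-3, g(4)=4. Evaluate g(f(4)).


f(4) = 4
g(4) = 4

4


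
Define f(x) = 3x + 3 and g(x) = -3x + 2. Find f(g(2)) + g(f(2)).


f(g(2)) = -9
g(f(2)) = -25
Sum = -34

-34


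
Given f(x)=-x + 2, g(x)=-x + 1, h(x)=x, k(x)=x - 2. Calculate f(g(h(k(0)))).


k(0) = -2
h(-2) = -2
g(-2) = 3
f(3) = -1

-1


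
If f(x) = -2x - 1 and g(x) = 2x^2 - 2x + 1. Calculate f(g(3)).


g(3) = 13
f(13) = -27

-27


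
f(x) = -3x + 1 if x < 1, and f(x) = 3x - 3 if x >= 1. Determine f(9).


9 satisfies x >= 1
f(9) = 24

24


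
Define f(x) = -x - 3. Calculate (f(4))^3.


f(4) = -7
(-7)^3 = -343

-343


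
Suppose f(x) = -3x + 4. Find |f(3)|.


f(3) = -5
|-5| = 5

5


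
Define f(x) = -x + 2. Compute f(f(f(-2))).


f(-2) = 4
f(4) = -2
f(-2) = 4

4


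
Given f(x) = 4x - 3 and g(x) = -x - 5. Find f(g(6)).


g(6) = -11
f(-11) = -47

-47


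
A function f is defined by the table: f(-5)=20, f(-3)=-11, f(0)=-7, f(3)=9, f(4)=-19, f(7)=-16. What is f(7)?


Reading from the table at x = 7

-16


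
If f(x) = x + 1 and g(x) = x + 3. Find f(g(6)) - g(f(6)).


f(g(6)) = 10
g(f(6)) = 10
Difference = 0

0


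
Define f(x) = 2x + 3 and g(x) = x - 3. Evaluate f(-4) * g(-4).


f(-4) = -5
g(-4) = -7
Product = 35

35


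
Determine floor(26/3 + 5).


26/3 = 8.6667
8.6667 + 5 = 13.6667
floor(13.6667) = 13

13


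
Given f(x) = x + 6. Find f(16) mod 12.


f(16) = 22
22 mod 12 = 10

10


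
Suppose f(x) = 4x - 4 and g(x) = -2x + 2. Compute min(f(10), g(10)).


f(10) = 36
g(10) = -18
min = -18

-18


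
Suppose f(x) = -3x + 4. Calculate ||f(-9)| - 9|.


f(-9) = 31
|31| = 31
|31 - 9| = 22

22


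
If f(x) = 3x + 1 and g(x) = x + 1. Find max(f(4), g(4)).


f(4) = 13
g(4) = 5
max = 13

13


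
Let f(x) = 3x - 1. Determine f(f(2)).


f(2) = 5
f(5) = 14

14


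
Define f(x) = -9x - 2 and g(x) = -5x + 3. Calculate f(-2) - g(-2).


f(-2) = 16
g(-2) = 13
Difference = 3

3


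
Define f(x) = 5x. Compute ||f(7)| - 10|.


f(7) = 35
|35| = 35
|35 - 10| = 25

25


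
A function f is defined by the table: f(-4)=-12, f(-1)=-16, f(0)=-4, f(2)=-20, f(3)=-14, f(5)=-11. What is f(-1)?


-16


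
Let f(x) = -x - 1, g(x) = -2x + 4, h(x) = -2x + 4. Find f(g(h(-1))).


h(-1) = 6
g(6) = -8
f(-8) = 7

7


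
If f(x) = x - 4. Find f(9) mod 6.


5


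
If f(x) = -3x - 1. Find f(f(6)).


f(6) = -19
f(-19) = 56

56


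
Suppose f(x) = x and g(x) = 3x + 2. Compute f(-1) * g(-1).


f(-1) = -1
g(-1) = -1
Product = 1

1


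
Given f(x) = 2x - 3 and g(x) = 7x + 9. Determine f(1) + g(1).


f(1) = -1
g(1) = 16
Sum = 15

15


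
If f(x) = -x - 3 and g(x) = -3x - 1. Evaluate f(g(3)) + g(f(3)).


24


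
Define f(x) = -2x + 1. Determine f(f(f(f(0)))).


f(0) = 1
f(1) = -1
f(-1) = 3
f(3) = -5

-5


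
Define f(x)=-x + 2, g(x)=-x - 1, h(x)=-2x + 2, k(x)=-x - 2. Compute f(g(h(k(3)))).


k(3) = -5
h(-5) = 12
g(12) = -13
f(-13) = 15

15


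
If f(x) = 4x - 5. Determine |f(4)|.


11


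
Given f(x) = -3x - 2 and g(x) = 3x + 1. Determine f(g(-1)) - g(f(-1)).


f(g(-1)) = 4
g(f(-1)) = 4
Difference = 0

0


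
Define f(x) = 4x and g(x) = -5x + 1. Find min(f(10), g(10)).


f(10) = 40
g(10) = -49
min = -49

-49


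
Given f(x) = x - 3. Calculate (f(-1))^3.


f(-1) = -4
(-4)^3 = -64

-64


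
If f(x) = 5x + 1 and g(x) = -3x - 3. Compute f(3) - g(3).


f(3) = 16
g(3) = -12
Difference = 28

28


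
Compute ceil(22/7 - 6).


22/7 = 3.1429
3.1429 - 6 = -2.8571
ceil(-2.8571) = -2

-2


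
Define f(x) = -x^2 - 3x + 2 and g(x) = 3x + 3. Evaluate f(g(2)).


-106


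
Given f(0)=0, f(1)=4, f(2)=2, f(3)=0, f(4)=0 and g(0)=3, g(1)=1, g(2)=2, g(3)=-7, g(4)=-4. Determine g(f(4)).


f(4) = 0
g(0) = 3

3


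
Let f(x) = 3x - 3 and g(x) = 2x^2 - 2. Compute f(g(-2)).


g(-2) = 6
f(6) = 15

15


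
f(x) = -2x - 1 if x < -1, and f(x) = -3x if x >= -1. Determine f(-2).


3


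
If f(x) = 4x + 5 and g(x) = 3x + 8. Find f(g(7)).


g(7) = 29
f(29) = 121

121


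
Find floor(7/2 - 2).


7/2 = 3.5
3.5 - 2 = 1.5
floor(1.5) = 1

1


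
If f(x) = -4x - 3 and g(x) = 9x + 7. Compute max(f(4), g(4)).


f(4) = -19
g(4) = 43
max = 43

43


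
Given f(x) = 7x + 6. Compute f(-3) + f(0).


-9


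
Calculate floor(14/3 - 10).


14/3 = 4.6667
4.6667 - 10 = -5.3333
floor(-5.3333) = -6

-6


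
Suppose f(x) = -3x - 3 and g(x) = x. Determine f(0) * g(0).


0


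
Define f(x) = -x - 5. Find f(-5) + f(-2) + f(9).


f(-5) = 0
f(-2) = -3
f(9) = -14
Sum = -17

-17


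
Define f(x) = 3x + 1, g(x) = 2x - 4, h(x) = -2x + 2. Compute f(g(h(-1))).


h(-1) = 4
g(4) = 4
f(4) = 13

13


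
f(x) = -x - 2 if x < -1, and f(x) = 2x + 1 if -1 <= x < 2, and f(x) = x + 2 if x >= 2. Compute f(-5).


-5 satisfies x < -1
f(-5) = 3

3


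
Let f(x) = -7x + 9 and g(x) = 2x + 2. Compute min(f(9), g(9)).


f(9) = -54
g(9) = 20
min = -54

-54


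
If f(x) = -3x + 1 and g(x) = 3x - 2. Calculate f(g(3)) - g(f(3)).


f(g(3)) = -20
g(f(3)) = -26
Difference = 6

6


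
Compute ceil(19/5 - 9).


-5


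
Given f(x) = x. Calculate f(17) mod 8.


f(17) = 17
17 mod 8 = 1

1


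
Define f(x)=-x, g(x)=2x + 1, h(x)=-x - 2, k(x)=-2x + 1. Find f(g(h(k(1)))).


k(1) = -1
h(-1) = -1
g(-1) = -1
f(-1) = 1

1


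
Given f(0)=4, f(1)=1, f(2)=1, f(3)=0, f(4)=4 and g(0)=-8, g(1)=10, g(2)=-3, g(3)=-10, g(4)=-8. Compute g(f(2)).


f(2) = 1
g(1) = 10

10


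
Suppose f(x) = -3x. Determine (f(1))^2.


f(1) = -3
(-3)^2 = 9

9


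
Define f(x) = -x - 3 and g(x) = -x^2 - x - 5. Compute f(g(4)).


g(4) = -25
f(-25) = 22

22


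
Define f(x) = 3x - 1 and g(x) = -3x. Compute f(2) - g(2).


11


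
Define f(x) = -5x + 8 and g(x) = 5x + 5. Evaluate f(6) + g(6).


f(6) = -22
g(6) = 35
Sum = 13

13


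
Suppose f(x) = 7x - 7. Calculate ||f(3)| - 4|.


f(3) = 14
|14| = 14
|14 - 4| = 10

10


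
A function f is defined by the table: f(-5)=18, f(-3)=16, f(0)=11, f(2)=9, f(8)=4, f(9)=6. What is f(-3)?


Reading from the table at x = -3

16


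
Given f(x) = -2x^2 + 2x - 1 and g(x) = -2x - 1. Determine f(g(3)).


g(3) = -7
f(-7) = (-2)*(-7)^2 + 2*(-7) - 1 = -113

-113


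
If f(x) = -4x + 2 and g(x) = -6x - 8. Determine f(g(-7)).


-134


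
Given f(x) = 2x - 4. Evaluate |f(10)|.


f(10) = 16
|16| = 16

16


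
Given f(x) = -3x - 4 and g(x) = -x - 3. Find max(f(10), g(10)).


f(10) = -34
g(10) = -13
max = -13

-13


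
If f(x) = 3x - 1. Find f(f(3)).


23


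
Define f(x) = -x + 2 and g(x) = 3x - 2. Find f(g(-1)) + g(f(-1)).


14


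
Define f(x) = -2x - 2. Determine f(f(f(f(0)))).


f(0) = -2
f(-2) = 2
f(2) = -6
f(-6) = 10

10


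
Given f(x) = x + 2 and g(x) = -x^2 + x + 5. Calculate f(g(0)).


g(0) = 5
f(5) = 7

7


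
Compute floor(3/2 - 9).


3/2 = 1.5
1.5 - 9 = -7.5
floor(-7.5) = -8

-8


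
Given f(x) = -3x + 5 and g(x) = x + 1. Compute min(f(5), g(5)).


f(5) = -10
g(5) = 6
min = -10

-10


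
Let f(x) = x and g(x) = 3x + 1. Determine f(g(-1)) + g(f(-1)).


f(g(-1)) = -2
g(f(-1)) = -2
Sum = -4

-4


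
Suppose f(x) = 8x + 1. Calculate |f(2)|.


17


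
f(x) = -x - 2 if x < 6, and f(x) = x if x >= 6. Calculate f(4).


-6


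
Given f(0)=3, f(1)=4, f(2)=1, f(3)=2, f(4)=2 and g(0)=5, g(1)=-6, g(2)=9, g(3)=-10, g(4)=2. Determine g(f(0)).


f(0) = 3
g(3) = -10

-10


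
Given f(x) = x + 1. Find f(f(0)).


f(0) = 1
f(1) = 2

2


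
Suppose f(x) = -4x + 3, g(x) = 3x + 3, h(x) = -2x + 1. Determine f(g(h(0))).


h(0) = 1
g(1) = 6
f(6) = -21

-21


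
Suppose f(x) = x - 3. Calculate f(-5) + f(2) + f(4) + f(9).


-2


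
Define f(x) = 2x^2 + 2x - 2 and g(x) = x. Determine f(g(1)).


g(1) = 1
f(1) = 2*(1)^2 + 2*(1) - 2 = 2

2


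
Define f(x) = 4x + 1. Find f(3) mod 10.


3


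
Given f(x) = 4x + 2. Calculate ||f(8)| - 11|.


f(8) = 34
|34| = 34
|34 - 11| = 23

23


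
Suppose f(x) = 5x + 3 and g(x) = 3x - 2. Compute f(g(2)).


g(2) = 4
f(4) = 23

23


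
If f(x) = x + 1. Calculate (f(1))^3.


f(1) = 2
(2)^3 = 8

8


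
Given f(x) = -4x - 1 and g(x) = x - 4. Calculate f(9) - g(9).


-42


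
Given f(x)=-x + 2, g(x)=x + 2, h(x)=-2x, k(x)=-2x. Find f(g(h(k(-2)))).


k(-2) = 4
h(4) = -8
g(-8) = -6
f(-6) = 8

8


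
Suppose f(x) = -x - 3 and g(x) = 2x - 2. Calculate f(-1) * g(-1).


f(-1) = -2
g(-1) = -4
Product = 8

8


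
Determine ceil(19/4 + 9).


19/4 = 4.75
4.75 + 9 = 13.75
ceil(13.75) = 14

14


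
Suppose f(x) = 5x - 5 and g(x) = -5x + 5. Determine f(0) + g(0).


f(0) = -5
g(0) = 5
Sum = 0

0


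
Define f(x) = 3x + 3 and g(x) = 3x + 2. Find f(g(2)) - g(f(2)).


f(g(2)) = 27
g(f(2)) = 29
Difference = -2

-2


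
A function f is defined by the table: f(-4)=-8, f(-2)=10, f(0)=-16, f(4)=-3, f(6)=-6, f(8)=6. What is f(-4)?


Reading from the table at x = -4

-8


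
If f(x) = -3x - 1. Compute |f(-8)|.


f(-8) = 23
|23| = 23

23


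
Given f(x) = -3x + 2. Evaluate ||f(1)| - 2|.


f(1) = -1
|-1| = 1
|1 - 2| = 1

1


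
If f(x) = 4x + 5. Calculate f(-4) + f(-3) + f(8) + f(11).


f(-4) = -11
f(-3) = -7
f(8) = 37
f(11) = 49
Sum = 68

68


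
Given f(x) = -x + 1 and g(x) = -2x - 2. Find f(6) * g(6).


f(6) = -5
g(6) = -14
Product = 70

70


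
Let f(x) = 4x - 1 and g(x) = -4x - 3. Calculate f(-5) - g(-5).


f(-5) = -21
g(-5) = 17
Difference = -38

-38


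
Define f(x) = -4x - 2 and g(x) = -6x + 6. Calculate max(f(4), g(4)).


f(4) = -18
g(4) = -18
max = -18

-18


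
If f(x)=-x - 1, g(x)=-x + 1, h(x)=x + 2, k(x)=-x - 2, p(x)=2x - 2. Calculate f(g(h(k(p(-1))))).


p(-1) = -4
k(-4) = 2
h(2) = 4
g(4) = -3
f(-3) = 2

2


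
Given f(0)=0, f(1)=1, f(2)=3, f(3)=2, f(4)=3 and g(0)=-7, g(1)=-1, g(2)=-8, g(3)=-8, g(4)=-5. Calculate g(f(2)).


f(2) = 3
g(3) = -8

-8


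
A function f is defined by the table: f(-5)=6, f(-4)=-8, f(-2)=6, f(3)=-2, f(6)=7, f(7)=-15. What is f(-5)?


Reading from the table at x = -5

6


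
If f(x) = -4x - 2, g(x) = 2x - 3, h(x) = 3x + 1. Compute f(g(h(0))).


2


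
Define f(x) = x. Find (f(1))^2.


f(1) = 1
(1)^2 = 1

1


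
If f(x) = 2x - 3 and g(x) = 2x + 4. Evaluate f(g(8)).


g(8) = 20
f(20) = 37

37


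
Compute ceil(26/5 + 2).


26/5 = 5.2
5.2 + 2 = 7.2
ceil(7.2) = 8

8


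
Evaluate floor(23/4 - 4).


1


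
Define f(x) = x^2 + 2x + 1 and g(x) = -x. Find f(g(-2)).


9


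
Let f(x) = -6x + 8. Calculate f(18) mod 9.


f(18) = -100
-100 mod 9 = 8

8


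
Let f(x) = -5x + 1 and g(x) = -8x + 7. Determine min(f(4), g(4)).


f(4) = -19
g(4) = -25
min = -25

-25


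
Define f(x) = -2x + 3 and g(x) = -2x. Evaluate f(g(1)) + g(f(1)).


f(g(1)) = 7
g(f(1)) = -2
Sum = 5

5


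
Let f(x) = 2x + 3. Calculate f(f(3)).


f(3) = 9
f(9) = 21

21


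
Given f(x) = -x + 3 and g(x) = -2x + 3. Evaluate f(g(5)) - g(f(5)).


f(g(5)) = 10
g(f(5)) = 7
Difference = 3

3


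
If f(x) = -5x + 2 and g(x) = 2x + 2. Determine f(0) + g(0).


f(0) = 2
g(0) = 2
Sum = 4

4


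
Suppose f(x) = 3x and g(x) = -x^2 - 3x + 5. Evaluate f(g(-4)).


3


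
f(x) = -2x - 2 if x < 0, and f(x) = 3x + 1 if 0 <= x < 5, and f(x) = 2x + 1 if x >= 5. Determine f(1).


1 satisfies 0 <= x < 5
f(1) = 4

4


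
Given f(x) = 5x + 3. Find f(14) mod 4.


f(14) = 73
73 mod 4 = 1

1


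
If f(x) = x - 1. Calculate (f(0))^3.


f(0) = -1
(-1)^3 = -1

-1


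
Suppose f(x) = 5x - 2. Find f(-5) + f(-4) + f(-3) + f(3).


f(-5) = -27
f(-4) = -22
f(-3) = -17
f(3) = 13
Sum = -53

-53


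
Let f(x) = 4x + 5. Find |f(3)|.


f(3) = 17
|17| = 17

17


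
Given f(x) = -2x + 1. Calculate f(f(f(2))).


f(2) = -3
f(-3) = 7
f(7) = -13

-13


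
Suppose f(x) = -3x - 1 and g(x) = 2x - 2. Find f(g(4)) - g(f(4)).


f(g(4)) = -19
g(f(4)) = -28
Difference = 9

9


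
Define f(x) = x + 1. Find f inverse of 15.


Solve x + 1 = 15
x = (15 - 1) / 1 = 14

14


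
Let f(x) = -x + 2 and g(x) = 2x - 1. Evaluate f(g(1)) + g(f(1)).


f(g(1)) = 1
g(f(1)) = 1
Sum = 2

2


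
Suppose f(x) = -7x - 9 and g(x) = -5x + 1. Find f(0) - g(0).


f(0) = -9
g(0) = 1
Difference = -10

-10


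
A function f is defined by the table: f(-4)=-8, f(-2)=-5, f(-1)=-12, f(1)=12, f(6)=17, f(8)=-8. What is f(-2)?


Reading from the table at x = -2

-5


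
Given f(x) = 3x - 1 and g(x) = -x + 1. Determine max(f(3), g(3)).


f(3) = 8
g(3) = -2
max = 8

8


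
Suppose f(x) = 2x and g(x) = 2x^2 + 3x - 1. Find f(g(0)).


-2


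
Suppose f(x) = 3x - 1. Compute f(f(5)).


f(5) = 14
f(14) = 41

41


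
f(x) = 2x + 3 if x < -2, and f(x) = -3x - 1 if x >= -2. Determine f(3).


3 satisfies x >= -2
f(3) = -10

-10


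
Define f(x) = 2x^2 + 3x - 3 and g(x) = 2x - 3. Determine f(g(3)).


g(3) = 3
f(3) = 2*(3)^2 + 3*(3) - 3 = 24

24


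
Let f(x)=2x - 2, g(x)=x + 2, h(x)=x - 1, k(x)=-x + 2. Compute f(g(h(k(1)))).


k(1) = 1
h(1) = 0
g(0) = 2
f(2) = 2

2


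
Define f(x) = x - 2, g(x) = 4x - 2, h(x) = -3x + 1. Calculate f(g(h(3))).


h(3) = -8
g(-8) = -34
f(-34) = -36

-36


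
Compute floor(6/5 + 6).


6/5 = 1.2
1.2 + 6 = 7.2
floor(7.2) = 7

7


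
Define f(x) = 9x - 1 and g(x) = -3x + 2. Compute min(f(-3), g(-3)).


-28


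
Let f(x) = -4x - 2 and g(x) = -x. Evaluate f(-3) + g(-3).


13


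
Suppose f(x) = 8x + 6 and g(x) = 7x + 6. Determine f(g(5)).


g(5) = 41
f(41) = 334

334


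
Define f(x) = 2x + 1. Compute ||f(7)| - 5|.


f(7) = 15
|15| = 15
|15 - 5| = 10

10


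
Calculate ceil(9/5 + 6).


9/5 = 1.8
1.8 + 6 = 7.8
ceil(7.8) = 8

8


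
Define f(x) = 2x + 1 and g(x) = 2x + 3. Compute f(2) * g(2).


f(2) = 5
g(2) = 7
Product = 35

35


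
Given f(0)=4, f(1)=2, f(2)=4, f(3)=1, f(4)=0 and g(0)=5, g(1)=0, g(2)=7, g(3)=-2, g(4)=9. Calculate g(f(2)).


f(2) = 4
g(4) = 9

9


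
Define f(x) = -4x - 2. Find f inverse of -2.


0


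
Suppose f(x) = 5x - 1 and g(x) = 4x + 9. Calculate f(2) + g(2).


26


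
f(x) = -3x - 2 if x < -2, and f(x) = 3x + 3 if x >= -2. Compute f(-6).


-6 satisfies x < -2
f(-6) = 16

16


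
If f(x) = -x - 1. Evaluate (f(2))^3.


f(2) = -3
(-3)^3 = -27

-27


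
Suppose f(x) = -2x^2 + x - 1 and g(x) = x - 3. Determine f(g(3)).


g(3) = 0
f(0) = (-2)*(0)^2 + 1*(0) - 1 = -1

-1


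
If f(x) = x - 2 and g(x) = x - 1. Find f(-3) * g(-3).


f(-3) = -5
g(-3) = -4
Product = 20

20


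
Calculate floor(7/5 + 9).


10


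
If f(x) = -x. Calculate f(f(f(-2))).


f(-2) = 2
f(2) = -2
f(-2) = 2

2


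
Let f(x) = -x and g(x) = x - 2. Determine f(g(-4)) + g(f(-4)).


f(g(-4)) = 6
g(f(-4)) = 2
Sum = 8

8


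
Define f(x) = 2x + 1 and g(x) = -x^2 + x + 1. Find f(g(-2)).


-9


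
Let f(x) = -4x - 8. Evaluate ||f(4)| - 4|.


20


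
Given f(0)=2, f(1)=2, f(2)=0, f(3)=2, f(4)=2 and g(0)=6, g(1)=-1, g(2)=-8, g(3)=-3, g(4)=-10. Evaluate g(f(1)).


f(1) = 2
g(2) = -8

-8


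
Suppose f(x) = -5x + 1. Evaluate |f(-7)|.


36


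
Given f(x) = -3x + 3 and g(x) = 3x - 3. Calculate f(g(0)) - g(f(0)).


6


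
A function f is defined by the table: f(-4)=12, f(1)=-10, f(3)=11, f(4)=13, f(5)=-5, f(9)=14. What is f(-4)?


Reading from the table at x = -4

12


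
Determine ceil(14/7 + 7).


14/7 = 2
2 + 7 = 9
ceil(9) = 9

9


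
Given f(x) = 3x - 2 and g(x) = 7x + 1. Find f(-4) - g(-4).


f(-4) = -14
g(-4) = -27
Difference = 13

13


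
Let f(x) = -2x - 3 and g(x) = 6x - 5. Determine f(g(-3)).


g(-3) = -23
f(-23) = 43

43


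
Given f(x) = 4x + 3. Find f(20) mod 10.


f(20) = 83
83 mod 10 = 3

3


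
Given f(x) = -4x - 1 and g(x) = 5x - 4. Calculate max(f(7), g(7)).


f(7) = -29
g(7) = 31
max = 31

31


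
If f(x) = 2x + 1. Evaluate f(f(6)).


f(6) = 13
f(13) = 27

27


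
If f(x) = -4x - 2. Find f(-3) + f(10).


f(-3) = 10
f(10) = -42
Sum = -32

-32


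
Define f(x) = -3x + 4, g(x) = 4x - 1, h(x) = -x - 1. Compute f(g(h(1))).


h(1) = -2
g(-2) = -9
f(-9) = 31

31


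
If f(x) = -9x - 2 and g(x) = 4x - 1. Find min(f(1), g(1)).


f(1) = -11
g(1) = 3
min = -11

-11


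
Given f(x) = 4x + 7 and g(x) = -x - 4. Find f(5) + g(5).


f(5) = 27
g(5) = -9
Sum = 18

18


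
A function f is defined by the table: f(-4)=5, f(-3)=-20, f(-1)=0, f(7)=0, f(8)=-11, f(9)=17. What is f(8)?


Reading from the table at x = 8

-11


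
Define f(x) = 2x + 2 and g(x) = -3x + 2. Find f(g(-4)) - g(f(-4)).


f(g(-4)) = 30
g(f(-4)) = 20
Difference = 10

10


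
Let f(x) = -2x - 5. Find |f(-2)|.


f(-2) = -1
|-1| = 1

1


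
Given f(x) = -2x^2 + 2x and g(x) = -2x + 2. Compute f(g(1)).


g(1) = 0
f(0) = (-2)*(0)^2 + 2*(0) = 0

0


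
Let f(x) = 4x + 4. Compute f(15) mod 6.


4


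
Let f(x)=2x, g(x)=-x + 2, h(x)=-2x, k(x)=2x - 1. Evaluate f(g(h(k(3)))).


k(3) = 5
h(5) = -10
g(-10) = 12
f(12) = 24

24


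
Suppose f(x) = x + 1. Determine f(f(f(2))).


f(2) = 3
f(3) = 4
f(4) = 5

5


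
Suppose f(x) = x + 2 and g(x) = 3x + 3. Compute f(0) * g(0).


f(0) = 2
g(0) = 3
Product = 6

6


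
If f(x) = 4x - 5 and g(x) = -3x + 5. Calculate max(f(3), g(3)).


f(3) = 7
g(3) = -4
max = 7

7


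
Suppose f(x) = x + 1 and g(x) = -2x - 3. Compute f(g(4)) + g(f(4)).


f(g(4)) = -10
g(f(4)) = -13
Sum = -23

-23


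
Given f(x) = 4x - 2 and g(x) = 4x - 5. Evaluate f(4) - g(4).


f(4) = 14
g(4) = 11
Difference = 3

3


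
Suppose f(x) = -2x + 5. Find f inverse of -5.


5


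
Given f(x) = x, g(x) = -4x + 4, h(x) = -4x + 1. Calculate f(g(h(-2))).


h(-2) = 9
g(9) = -32
f(-32) = -32

-32


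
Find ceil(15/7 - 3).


15/7 = 2.1429
2.1429 - 3 = -0.8571
ceil(-0.8571) = 0

0


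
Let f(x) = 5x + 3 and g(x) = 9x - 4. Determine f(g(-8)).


g(-8) = -76
f(-76) = -377

-377


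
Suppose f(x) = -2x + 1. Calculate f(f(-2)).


f(-2) = 5
f(5) = -9

-9


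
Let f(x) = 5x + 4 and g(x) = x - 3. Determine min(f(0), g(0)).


f(0) = 4
g(0) = -3
min = -3

-3


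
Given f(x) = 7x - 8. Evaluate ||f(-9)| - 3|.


f(-9) = -71
|-71| = 71
|71 - 3| = 68

68


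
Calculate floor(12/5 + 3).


12/5 = 2.4
2.4 + 3 = 5.4
floor(5.4) = 5

5


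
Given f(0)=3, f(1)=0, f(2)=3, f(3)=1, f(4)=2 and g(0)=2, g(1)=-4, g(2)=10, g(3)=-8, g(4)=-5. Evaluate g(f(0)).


f(0) = 3
g(3) = -8

-8


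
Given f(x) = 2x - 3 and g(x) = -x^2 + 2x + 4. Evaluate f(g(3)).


g(3) = 1
f(1) = -1

-1


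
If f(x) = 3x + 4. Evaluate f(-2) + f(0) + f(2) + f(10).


f(-2) = -2
f(0) = 4
f(2) = 10
f(10) = 34
Sum = 46

46


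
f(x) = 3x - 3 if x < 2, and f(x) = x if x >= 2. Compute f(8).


8 satisfies x >= 2
f(8) = 8

8


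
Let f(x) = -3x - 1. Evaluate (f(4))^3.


f(4) = -13
(-13)^3 = -2197

-2197


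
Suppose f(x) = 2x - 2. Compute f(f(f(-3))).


f(-3) = -8
f(-8) = -18
f(-18) = -38

-38


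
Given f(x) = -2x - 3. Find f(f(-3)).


-9


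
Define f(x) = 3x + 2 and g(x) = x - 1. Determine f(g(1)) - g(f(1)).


f(g(1)) = 2
g(f(1)) = 4
Difference = -2

-2


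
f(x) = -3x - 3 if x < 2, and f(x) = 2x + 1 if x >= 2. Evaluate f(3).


3 satisfies x >= 2
f(3) = 7

7


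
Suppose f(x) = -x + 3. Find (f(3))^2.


f(3) = 0
(0)^2 = 0

0


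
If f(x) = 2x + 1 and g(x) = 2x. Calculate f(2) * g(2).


f(2) = 5
g(2) = 4
Product = 20

20


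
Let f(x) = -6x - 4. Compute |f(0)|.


4


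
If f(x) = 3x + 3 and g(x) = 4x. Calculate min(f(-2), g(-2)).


f(-2) = -3
g(-2) = -8
min = -8

-8


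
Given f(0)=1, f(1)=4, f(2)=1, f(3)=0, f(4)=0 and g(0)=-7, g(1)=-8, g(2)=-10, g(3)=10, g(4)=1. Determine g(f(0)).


f(0) = 1
g(1) = -8

-8


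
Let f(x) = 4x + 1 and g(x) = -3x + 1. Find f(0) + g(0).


f(0) = 1
g(0) = 1
Sum = 2

2


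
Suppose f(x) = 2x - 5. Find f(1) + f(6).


f(1) = -3
f(6) = 7
Sum = 4

4


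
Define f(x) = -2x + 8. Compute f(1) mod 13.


f(1) = 6
6 mod 13 = 6

6


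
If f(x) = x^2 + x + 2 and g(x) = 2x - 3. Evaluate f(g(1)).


g(1) = -1
f(-1) = 1*(-1)^2 + 1*(-1) + 2 = 2

2


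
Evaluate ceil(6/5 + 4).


6/5 = 1.2
1.2 + 4 = 5.2
ceil(5.2) = 6

6


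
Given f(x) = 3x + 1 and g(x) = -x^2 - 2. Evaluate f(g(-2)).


-17


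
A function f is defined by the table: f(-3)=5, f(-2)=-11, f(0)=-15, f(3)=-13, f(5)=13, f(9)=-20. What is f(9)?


Reading from the table at x = 9

-20


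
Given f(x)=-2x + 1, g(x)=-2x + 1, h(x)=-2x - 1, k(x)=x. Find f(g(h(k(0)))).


k(0) = 0
h(0) = -1
g(-1) = 3
f(3) = -5

-5


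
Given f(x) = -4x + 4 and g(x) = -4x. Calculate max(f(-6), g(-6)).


f(-6) = 28
g(-6) = 24
max = 28

28


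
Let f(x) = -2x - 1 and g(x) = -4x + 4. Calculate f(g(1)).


g(1) = 0
f(0) = -1

-1


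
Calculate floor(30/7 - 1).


3
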